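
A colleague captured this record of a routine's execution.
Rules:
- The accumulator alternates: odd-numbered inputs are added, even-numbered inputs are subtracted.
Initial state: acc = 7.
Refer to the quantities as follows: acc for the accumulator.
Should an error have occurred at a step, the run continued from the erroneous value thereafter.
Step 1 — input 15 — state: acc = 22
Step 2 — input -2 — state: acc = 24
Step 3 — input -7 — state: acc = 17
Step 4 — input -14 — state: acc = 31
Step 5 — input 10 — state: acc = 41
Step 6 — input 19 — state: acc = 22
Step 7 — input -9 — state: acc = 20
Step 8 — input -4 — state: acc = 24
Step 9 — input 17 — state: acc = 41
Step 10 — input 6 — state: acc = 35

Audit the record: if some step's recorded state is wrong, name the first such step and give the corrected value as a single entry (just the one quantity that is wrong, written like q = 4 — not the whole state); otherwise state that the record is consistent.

step 1: acc = 7 + 15 = 22 -> same as recorded
step 2: acc = 22 - -2 = 24 -> same as recorded
step 3: acc = 24 + -7 = 17 -> confirmed correct
step 4: acc = 17 - -14 = 31 -> exactly as logged
step 5: acc = 31 + 10 = 41 -> checks out
step 6: acc = 41 - 19 = 22 -> confirmed correct
step 7: acc = 22 + -9 = 13 -> a discrepancy with the record
Step 7 is the first one off; corrected, acc = 13.

step 7, acc = 13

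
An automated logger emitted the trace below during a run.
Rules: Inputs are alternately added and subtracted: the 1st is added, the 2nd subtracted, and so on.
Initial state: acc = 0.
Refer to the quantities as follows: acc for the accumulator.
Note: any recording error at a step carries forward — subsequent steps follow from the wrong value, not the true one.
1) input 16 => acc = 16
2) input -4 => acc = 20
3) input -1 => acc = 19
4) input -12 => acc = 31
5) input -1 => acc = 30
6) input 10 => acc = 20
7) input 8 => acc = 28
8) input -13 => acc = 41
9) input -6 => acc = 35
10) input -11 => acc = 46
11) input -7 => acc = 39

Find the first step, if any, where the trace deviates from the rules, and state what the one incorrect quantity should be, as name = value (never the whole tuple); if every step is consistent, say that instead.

Recomputing the run from the initial state:
step 1: acc = 16
step 2: acc = 20
step 3: acc = 19
step 4: acc = 31
step 5: acc = 30
step 6: acc = 20
step 7: acc = 28
step 8: acc = 41
step 9: acc = 35
step 10: acc = 46
step 11: acc = 39
This matches the trace at every step.

no error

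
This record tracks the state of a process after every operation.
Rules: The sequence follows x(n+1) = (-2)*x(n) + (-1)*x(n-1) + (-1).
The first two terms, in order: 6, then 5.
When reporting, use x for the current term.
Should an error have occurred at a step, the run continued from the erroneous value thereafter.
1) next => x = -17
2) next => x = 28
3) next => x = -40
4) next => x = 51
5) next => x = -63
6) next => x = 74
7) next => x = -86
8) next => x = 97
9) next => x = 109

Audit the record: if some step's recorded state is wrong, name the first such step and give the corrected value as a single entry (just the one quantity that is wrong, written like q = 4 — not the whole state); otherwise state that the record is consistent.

1. x = -2*(5) + (-1)*(6) + (-1) = -17 (verified)
2. x = -2*(-17) + (-1)*(5) + (-1) = 28 (verified)
3. x = -2*(28) + (-1)*(-17) + (-1) = -40 (same as recorded)
4. x = -2*(-40) + (-1)*(28) + (-1) = 51 (in agreement)
5. x = -2*(51) + (-1)*(-40) + (-1) = -63 (matches)
6. x = -2*(-63) + (-1)*(51) + (-1) = 74 (same as recorded)
7. x = -2*(74) + (-1)*(-63) + (-1) = -86 (verified)
8. x = -2*(-86) + (-1)*(74) + (-1) = 97 (same as recorded)
9. x = -2*(97) + (-1)*(-86) + (-1) = -109 (this is not what the record shows)
First deviation found at step 9; the corrected entry is x = -109.

step 9, x = -109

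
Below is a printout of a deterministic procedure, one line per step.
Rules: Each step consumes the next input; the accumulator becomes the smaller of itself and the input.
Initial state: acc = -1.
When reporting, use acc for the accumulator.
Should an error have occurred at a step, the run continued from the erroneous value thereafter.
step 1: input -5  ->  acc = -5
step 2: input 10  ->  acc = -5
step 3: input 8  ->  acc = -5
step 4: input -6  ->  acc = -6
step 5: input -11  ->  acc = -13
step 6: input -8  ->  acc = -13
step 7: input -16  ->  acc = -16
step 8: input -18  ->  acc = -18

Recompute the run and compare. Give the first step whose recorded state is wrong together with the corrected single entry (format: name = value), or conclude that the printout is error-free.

Step 1: acc = min(-1, -5) = -5 — in agreement.
Step 2: acc = min(-5, 10) = -5 — verified.
Step 3: acc = min(-5, 8) = -5 — confirmed correct.
Step 4: acc = min(-5, -6) = -6 — no discrepancy.
Step 5: acc = min(-6, -11) = -11 — not what was recorded.
First deviation found at step 5; the corrected entry is acc = -11.

step 5, acc = -11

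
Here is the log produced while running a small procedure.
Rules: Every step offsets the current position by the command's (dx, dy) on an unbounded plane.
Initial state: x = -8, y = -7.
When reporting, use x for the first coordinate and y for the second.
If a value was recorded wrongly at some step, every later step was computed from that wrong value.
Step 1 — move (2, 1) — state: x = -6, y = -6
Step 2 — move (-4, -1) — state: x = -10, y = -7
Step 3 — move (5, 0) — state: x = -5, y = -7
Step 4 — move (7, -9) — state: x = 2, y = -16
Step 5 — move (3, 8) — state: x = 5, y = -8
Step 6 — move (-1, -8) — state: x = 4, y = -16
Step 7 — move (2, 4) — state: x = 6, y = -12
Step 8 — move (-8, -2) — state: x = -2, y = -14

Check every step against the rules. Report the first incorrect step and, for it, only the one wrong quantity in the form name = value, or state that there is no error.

step 1: x = -8 + (2) = -6, y = -7 + (1) = -6 -> consistent with the log
step 2: x = -6 + (-4) = -10, y = -6 + (-1) = -7 -> exactly as logged
step 3: x = -10 + (5) = -5, y = -7 + (0) = -7 -> matches
step 4: x = -5 + (7) = 2, y = -7 + (-9) = -16 -> no discrepancy
step 5: x = 2 + (3) = 5, y = -16 + (8) = -8 -> matches
step 6: x = 5 + (-1) = 4, y = -8 + (-8) = -16 -> matches
step 7: x = 4 + (2) = 6, y = -16 + (4) = -12 -> in agreement
step 8: x = 6 + (-8) = -2, y = -12 + (-2) = -14 -> matches
Nothing is out of place; the run is error-free.

no error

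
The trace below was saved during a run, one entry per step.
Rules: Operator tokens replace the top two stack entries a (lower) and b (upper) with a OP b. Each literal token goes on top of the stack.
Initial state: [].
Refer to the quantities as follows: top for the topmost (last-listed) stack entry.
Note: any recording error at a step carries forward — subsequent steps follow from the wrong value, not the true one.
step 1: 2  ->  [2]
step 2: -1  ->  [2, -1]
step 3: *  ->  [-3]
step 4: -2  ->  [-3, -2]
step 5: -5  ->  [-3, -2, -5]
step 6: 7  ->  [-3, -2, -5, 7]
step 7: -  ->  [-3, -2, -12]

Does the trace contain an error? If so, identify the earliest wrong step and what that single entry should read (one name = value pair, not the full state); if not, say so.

step 3, top = -2

Recomputing the run from the initial state:
step 1: [2]
step 2: [2, -1]
step 3: [-2]
step 4: [-2, -2]
step 5: [-2, -2, -5]
step 6: [-2, -2, -5, 7]
step 7: [-2, -2, -12]
The first disagreement with the trace is at step 3, where the value should be top = -2.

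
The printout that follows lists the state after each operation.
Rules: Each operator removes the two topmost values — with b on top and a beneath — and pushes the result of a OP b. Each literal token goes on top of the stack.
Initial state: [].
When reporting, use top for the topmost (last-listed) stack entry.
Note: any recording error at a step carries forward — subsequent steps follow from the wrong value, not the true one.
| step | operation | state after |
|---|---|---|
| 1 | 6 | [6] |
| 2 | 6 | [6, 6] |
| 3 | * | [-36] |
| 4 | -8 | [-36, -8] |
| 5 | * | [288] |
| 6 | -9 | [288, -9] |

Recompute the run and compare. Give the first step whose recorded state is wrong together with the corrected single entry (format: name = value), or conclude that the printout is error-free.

step 3, top = 36

Recomputing the run from the initial state:
step 1: [6]
step 2: [6, 6]
step 3: [36]
step 4: [36, -8]
step 5: [-288]
step 6: [-288, -9]
The first disagreement with the printout is at step 3, where the value should be top = 36.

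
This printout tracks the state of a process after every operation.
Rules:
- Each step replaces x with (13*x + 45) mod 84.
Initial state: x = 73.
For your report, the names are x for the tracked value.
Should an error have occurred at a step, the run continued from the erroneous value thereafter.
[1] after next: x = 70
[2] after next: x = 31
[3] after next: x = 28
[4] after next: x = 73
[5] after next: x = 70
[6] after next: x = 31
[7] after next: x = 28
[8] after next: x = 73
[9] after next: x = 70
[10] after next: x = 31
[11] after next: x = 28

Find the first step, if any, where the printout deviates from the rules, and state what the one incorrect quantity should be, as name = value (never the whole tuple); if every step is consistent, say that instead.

Step 1: x = (13*73 + 45) mod 84 = 70 — consistent with the printout.
Step 2: x = (13*70 + 45) mod 84 = 31 — matches.
Step 3: x = (13*31 + 45) mod 84 = 28 — verified.
Step 4: x = (13*28 + 45) mod 84 = 73 — exactly as logged.
Step 5: x = (13*73 + 45) mod 84 = 70 — agrees with the printout.
Step 6: x = (13*70 + 45) mod 84 = 31 — in agreement.
Step 7: x = (13*31 + 45) mod 84 = 28 — matches.
Step 8: x = (13*28 + 45) mod 84 = 73 — same as recorded.
Step 9: x = (13*73 + 45) mod 84 = 70 — in agreement.
Step 10: x = (13*70 + 45) mod 84 = 31 — confirmed correct.
Step 11: x = (13*31 + 45) mod 84 = 28 — verified.
The recomputation confirms every line.

no error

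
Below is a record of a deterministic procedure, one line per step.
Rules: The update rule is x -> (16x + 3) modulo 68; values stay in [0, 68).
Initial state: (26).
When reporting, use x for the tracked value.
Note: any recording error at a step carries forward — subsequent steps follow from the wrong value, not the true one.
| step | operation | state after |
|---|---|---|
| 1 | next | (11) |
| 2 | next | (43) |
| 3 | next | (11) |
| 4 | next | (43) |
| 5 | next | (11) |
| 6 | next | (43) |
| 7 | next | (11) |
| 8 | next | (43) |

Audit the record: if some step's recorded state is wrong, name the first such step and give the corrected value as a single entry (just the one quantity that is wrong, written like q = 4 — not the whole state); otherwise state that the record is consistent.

Step 1: x = (16*26 + 3) mod 68 = 11 — verified.
Step 2: x = (16*11 + 3) mod 68 = 43 — checks out.
Step 3: x = (16*43 + 3) mod 68 = 11 — exactly as logged.
Step 4: x = (16*11 + 3) mod 68 = 43 — agrees with the record.
Step 5: x = (16*43 + 3) mod 68 = 11 — verified.
Step 6: x = (16*11 + 3) mod 68 = 43 — same as recorded.
Step 7: x = (16*43 + 3) mod 68 = 11 — matches.
Step 8: x = (16*11 + 3) mod 68 = 43 — verified.
Each recorded entry agrees with the recomputation.

no error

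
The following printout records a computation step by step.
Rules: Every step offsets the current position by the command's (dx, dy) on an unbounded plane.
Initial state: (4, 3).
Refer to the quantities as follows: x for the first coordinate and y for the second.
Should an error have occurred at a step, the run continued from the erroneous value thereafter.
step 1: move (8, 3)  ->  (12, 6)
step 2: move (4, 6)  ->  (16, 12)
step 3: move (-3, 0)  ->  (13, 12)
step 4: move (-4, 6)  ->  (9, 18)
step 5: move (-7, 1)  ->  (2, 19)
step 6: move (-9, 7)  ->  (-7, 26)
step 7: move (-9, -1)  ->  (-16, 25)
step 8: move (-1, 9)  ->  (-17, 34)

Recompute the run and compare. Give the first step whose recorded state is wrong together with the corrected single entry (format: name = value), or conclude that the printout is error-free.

no error

Recomputing the run from the initial state:
step 1: x = 12, y = 6
step 2: x = 16, y = 12
step 3: x = 13, y = 12
step 4: x = 9, y = 18
step 5: x = 2, y = 19
step 6: x = -7, y = 26
step 7: x = -16, y = 25
step 8: x = -17, y = 34
This matches the printout at every step.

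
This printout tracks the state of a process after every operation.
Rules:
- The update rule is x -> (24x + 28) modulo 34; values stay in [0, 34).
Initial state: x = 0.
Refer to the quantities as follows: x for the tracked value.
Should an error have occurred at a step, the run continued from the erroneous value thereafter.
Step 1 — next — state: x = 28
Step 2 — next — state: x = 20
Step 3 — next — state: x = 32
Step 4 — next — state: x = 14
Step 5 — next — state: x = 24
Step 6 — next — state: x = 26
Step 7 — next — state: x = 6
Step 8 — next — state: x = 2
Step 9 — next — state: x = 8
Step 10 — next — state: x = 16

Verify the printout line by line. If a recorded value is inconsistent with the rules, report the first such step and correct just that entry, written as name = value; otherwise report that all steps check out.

no error

Recomputing the run from the initial state:
step 1: x = 28
step 2: x = 20
step 3: x = 32
step 4: x = 14
step 5: x = 24
step 6: x = 26
step 7: x = 6
step 8: x = 2
step 9: x = 8
step 10: x = 16
This matches the printout at every step.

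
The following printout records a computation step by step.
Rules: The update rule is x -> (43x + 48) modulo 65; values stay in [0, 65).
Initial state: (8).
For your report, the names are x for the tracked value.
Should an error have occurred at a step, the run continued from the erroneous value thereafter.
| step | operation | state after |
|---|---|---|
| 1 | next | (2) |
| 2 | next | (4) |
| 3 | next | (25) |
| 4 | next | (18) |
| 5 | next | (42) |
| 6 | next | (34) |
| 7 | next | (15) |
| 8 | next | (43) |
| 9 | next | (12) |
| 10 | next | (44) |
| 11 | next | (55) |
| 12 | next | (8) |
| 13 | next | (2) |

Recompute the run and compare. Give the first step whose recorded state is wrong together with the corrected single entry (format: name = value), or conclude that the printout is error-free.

no error

Recomputing the run from the initial state:
step 1: x = 2
step 2: x = 4
step 3: x = 25
step 4: x = 18
step 5: x = 42
step 6: x = 34
step 7: x = 15
step 8: x = 43
step 9: x = 12
step 10: x = 44
step 11: x = 55
step 12: x = 8
step 13: x = 2
This matches the printout at every step.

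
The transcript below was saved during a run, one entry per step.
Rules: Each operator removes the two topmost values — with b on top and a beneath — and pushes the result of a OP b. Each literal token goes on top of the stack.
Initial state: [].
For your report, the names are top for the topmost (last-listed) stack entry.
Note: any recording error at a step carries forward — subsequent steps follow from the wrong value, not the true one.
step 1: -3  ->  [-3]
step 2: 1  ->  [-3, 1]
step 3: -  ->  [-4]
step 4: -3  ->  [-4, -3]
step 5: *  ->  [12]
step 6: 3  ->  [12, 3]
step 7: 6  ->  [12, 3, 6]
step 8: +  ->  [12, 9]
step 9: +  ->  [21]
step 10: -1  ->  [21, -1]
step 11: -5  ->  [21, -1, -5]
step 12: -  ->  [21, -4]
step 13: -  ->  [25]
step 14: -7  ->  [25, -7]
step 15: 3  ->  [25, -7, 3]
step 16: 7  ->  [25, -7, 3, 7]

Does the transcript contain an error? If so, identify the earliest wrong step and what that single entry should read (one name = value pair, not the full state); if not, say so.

step 12, top = 4

Step 1: push -3: top = -3 — matches.
Step 2: push 1: top = 1 — same as recorded.
Step 3: -3 - 1 = -4 — consistent with the transcript.
Step 4: push -3: top = -3 — matches.
Step 5: -4 * -3 = 12 — confirmed correct.
Step 6: push 3: top = 3 — no discrepancy.
Step 7: push 6: top = 6 — in agreement.
Step 8: 3 + 6 = 9 — same as recorded.
Step 9: 12 + 9 = 21 — verified.
Step 10: push -1: top = -1 — checks out.
Step 11: push -5: top = -5 — verified.
Step 12: -1 - -5 = 4 — the transcript disagrees here.
So the first discrepancy is step 12, where the right value is top = 4.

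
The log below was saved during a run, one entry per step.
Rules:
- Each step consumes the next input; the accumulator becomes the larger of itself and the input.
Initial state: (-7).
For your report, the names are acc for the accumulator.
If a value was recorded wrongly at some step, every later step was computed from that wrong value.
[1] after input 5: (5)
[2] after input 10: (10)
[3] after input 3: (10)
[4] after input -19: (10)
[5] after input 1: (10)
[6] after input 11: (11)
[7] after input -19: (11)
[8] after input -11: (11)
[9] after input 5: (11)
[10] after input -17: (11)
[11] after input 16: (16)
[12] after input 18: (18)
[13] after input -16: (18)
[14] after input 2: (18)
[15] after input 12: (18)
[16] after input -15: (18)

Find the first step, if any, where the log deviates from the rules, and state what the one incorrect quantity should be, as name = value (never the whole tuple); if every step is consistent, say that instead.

no error

Recomputing the run from the initial state:
step 1: acc = 5
step 2: acc = 10
step 3: acc = 10
step 4: acc = 10
step 5: acc = 10
step 6: acc = 11
step 7: acc = 11
step 8: acc = 11
step 9: acc = 11
step 10: acc = 11
step 11: acc = 16
step 12: acc = 18
step 13: acc = 18
step 14: acc = 18
step 15: acc = 18
step 16: acc = 18
This matches the log at every step.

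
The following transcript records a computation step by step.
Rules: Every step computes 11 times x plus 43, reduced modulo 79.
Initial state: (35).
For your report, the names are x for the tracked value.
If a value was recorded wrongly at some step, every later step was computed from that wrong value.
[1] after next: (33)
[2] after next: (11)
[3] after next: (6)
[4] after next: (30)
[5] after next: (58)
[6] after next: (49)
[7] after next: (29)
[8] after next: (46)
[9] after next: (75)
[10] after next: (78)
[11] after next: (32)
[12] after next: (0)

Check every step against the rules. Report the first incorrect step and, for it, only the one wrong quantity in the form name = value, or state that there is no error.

1. x = (11*35 + 43) mod 79 = 33 (agrees with the transcript)
2. x = (11*33 + 43) mod 79 = 11 (no discrepancy)
3. x = (11*11 + 43) mod 79 = 6 (no discrepancy)
4. x = (11*6 + 43) mod 79 = 30 (verified)
5. x = (11*30 + 43) mod 79 = 57 (a discrepancy with the transcript)
First incorrect step: 5; the correct value is x = 57.

step 5, x = 57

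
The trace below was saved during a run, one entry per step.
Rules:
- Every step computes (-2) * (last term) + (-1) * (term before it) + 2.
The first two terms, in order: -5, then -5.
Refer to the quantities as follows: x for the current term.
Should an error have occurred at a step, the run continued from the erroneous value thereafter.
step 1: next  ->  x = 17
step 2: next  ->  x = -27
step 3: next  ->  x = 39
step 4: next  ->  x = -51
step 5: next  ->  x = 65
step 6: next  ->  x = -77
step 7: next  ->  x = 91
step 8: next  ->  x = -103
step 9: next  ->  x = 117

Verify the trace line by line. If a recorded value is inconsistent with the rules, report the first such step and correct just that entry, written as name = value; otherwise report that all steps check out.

step 4, x = -49

Step 1: x = -2*(-5) + (-1)*(-5) + (2) = 17 — matches.
Step 2: x = -2*(17) + (-1)*(-5) + (2) = -27 — in agreement.
Step 3: x = -2*(-27) + (-1)*(17) + (2) = 39 — consistent with the trace.
Step 4: x = -2*(39) + (-1)*(-27) + (2) = -49 — the recorded entry deviates here.
First deviation found at step 4; the corrected entry is x = -49.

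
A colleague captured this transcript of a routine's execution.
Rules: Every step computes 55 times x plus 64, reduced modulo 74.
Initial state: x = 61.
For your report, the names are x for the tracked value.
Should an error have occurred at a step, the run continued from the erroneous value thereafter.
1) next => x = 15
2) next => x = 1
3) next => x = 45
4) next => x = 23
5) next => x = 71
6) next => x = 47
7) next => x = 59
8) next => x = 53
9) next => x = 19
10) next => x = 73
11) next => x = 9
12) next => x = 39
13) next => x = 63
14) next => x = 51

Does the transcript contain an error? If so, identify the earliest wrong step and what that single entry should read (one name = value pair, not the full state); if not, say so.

Recomputing the run from the initial state:
step 1: x = 15
step 2: x = 1
step 3: x = 45
step 4: x = 23
step 5: x = 71
step 6: x = 47
step 7: x = 59
step 8: x = 53
step 9: x = 19
step 10: x = 73
step 11: x = 9
step 12: x = 41
step 13: x = 25
step 14: x = 33
The first disagreement with the transcript is at step 12, where the value should be x = 41.

step 12, x = 41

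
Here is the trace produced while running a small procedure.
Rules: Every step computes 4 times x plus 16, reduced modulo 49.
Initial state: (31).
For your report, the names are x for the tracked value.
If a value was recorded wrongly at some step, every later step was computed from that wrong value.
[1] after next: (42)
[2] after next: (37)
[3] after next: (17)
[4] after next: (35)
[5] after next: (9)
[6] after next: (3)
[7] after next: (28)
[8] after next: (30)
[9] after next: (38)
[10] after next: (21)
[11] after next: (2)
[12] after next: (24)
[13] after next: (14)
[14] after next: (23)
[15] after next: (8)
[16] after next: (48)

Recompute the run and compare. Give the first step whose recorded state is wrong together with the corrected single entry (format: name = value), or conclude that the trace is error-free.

step 15, x = 10

step 1: x = (4*31 + 16) mod 49 = 42 -> exactly as logged
step 2: x = (4*42 + 16) mod 49 = 37 -> no discrepancy
step 3: x = (4*37 + 16) mod 49 = 17 -> confirmed correct
step 4: x = (4*17 + 16) mod 49 = 35 -> exactly as logged
step 5: x = (4*35 + 16) mod 49 = 9 -> consistent with the trace
step 6: x = (4*9 + 16) mod 49 = 3 -> in agreement
step 7: x = (4*3 + 16) mod 49 = 28 -> in agreement
step 8: x = (4*28 + 16) mod 49 = 30 -> confirmed correct
step 9: x = (4*30 + 16) mod 49 = 38 -> agrees with the trace
step 10: x = (4*38 + 16) mod 49 = 21 -> same as recorded
step 11: x = (4*21 + 16) mod 49 = 2 -> verified
step 12: x = (4*2 + 16) mod 49 = 24 -> agrees with the trace
step 13: x = (4*24 + 16) mod 49 = 14 -> in agreement
step 14: x = (4*14 + 16) mod 49 = 23 -> consistent with the trace
step 15: x = (4*23 + 16) mod 49 = 10 -> this is not what the trace shows
First incorrect step: 15; the correct value is x = 10.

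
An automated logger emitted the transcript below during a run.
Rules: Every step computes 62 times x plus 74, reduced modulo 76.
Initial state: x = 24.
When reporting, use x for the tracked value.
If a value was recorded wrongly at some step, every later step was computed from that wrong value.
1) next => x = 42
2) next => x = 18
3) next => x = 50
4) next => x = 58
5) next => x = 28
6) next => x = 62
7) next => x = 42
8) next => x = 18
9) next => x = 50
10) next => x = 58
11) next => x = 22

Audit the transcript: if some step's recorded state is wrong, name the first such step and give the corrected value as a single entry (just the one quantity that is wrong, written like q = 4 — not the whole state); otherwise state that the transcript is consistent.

Step 1: x = (62*24 + 74) mod 76 = 42 — in agreement.
Step 2: x = (62*42 + 74) mod 76 = 18 — matches.
Step 3: x = (62*18 + 74) mod 76 = 50 — consistent with the transcript.
Step 4: x = (62*50 + 74) mod 76 = 58 — agrees with the transcript.
Step 5: x = (62*58 + 74) mod 76 = 22 — the transcript disagrees here.
First incorrect step: 5; the correct value is x = 22.

step 5, x = 22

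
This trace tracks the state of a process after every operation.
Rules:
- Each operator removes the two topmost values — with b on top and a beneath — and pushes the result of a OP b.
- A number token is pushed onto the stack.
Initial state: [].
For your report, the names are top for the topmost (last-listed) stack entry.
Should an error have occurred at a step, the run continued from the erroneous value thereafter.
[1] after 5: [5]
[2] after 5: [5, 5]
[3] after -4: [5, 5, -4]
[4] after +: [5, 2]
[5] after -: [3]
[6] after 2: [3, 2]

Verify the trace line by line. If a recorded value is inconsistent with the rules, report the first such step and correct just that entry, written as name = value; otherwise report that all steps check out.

1. push 5: top = 5 (no discrepancy)
2. push 5: top = 5 (no discrepancy)
3. push -4: top = -4 (exactly as logged)
4. 5 + -4 = 1 (a discrepancy with the trace)
The audit stops at step 4: the recorded entry is wrong and should be top = 1.

step 4, top = 1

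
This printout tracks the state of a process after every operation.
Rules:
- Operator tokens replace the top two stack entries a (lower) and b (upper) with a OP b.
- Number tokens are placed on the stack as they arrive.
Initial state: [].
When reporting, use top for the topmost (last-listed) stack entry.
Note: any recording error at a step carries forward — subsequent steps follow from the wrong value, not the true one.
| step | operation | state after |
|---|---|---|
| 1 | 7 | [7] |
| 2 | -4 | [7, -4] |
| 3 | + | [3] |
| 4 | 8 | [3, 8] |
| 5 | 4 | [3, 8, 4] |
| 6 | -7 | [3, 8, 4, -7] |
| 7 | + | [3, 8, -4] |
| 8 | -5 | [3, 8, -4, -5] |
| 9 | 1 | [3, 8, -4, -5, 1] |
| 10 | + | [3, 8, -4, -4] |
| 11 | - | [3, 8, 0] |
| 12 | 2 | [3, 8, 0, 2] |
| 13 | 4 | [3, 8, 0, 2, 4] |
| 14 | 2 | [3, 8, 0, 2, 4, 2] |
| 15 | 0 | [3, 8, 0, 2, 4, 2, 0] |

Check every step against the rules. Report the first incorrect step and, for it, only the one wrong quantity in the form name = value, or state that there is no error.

step 7, top = -3

1. push 7: top = 7 (same as recorded)
2. push -4: top = -4 (verified)
3. 7 + -4 = 3 (same as recorded)
4. push 8: top = 8 (same as recorded)
5. push 4: top = 4 (consistent with the printout)
6. push -7: top = -7 (in agreement)
7. 4 + -7 = -3 (the recorded entry deviates here)
First incorrect step: 7; the correct value is top = -3.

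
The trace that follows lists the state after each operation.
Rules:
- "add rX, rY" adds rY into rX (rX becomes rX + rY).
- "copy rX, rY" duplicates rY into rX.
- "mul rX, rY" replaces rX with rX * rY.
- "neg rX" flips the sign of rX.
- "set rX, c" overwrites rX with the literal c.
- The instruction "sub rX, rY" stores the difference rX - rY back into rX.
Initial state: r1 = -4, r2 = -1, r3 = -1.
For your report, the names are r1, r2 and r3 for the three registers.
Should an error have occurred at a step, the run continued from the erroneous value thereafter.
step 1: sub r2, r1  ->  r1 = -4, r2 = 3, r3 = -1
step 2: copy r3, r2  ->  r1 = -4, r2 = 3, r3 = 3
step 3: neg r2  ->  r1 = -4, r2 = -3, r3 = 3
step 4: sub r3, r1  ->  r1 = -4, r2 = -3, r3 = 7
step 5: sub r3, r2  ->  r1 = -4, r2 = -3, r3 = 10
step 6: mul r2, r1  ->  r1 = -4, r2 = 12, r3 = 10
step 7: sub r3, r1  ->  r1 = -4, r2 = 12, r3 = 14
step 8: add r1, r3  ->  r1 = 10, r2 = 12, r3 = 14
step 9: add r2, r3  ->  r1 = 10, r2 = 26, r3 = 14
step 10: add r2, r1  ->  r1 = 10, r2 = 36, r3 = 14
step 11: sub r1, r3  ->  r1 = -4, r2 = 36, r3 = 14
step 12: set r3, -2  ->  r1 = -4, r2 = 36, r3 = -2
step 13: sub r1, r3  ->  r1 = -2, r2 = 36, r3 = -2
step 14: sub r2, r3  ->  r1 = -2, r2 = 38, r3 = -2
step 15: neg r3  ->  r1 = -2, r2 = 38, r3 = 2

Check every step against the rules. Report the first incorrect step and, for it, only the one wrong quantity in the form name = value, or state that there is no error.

no error

step 1: r2 = -1 - -4 = 3 -> no discrepancy
step 2: r3 = 3 -> consistent with the trace
step 3: r2 = -(3) = -3 -> agrees with the trace
step 4: r3 = 3 - -4 = 7 -> checks out
step 5: r3 = 7 - -3 = 10 -> matches
step 6: r2 = -3 * -4 = 12 -> no discrepancy
step 7: r3 = 10 - -4 = 14 -> no discrepancy
step 8: r1 = -4 + 14 = 10 -> in agreement
step 9: r2 = 12 + 14 = 26 -> matches
step 10: r2 = 26 + 10 = 36 -> consistent with the trace
step 11: r1 = 10 - 14 = -4 -> verified
step 12: r3 = -2 -> no discrepancy
step 13: r1 = -4 - -2 = -2 -> agrees with the trace
step 14: r2 = 36 - -2 = 38 -> consistent with the trace
step 15: r3 = -(-2) = 2 -> in agreement
Each recorded entry agrees with the recomputation.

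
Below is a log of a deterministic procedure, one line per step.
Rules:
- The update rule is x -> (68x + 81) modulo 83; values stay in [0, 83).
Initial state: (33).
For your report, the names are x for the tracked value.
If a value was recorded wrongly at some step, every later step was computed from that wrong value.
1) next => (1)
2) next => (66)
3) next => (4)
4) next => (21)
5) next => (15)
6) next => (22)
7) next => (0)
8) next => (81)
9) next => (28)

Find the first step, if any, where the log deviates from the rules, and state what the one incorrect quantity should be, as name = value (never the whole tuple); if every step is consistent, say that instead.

no error

Recomputing the run from the initial state:
step 1: x = 1
step 2: x = 66
step 3: x = 4
step 4: x = 21
step 5: x = 15
step 6: x = 22
step 7: x = 0
step 8: x = 81
step 9: x = 28
This matches the log at every step.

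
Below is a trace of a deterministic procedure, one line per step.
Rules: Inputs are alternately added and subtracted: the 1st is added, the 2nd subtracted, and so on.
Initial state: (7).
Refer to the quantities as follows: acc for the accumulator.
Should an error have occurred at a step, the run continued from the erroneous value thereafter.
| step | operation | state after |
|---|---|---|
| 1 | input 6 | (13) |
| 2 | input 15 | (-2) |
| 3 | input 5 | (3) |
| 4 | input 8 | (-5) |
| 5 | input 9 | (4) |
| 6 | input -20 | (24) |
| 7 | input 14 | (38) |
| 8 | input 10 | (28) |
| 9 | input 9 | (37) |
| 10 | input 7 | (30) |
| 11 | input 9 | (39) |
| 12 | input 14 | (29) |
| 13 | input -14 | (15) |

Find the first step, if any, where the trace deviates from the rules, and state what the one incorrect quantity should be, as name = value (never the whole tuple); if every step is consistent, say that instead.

step 12, acc = 25

step 1: acc = 7 + 6 = 13 -> checks out
step 2: acc = 13 - 15 = -2 -> matches
step 3: acc = -2 + 5 = 3 -> same as recorded
step 4: acc = 3 - 8 = -5 -> same as recorded
step 5: acc = -5 + 9 = 4 -> same as recorded
step 6: acc = 4 - -20 = 24 -> verified
step 7: acc = 24 + 14 = 38 -> in agreement
step 8: acc = 38 - 10 = 28 -> no discrepancy
step 9: acc = 28 + 9 = 37 -> no discrepancy
step 10: acc = 37 - 7 = 30 -> checks out
step 11: acc = 30 + 9 = 39 -> in agreement
step 12: acc = 39 - 14 = 25 -> the trace has a different value
Conclusion: step 12 carries the first error; the entry should be acc = 25.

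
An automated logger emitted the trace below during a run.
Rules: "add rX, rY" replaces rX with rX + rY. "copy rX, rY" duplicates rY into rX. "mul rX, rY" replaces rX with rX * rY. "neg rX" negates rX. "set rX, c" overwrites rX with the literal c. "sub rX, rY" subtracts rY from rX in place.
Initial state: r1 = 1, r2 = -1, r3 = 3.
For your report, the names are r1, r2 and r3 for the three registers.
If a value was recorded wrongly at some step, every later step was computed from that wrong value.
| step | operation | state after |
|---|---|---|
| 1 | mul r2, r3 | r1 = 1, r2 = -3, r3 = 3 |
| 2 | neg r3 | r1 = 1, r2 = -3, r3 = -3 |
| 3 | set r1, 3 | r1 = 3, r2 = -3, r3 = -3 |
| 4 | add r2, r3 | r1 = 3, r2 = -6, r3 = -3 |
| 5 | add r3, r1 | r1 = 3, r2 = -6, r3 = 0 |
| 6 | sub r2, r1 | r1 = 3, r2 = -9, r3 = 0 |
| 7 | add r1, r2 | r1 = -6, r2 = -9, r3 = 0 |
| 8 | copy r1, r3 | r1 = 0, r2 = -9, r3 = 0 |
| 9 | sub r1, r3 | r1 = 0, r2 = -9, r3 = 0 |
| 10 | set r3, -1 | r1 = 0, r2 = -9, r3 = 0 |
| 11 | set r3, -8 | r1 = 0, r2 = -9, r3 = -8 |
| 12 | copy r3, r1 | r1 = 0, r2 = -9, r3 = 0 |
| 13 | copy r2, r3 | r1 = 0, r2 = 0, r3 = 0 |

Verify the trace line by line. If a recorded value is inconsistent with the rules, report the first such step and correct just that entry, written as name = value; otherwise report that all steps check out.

Step 1: r2 = -1 * 3 = -3 — confirmed correct.
Step 2: r3 = -(3) = -3 — in agreement.
Step 3: r1 = 3 — verified.
Step 4: r2 = -3 + -3 = -6 — consistent with the trace.
Step 5: r3 = -3 + 3 = 0 — matches.
Step 6: r2 = -6 - 3 = -9 — verified.
Step 7: r1 = 3 + -9 = -6 — exactly as logged.
Step 8: r1 = 0 — agrees with the trace.
Step 9: r1 = 0 - 0 = 0 — exactly as logged.
Step 10: r3 = -1 — a discrepancy with the trace.
So the first discrepancy is step 10, where the right value is r3 = -1.

step 10, r3 = -1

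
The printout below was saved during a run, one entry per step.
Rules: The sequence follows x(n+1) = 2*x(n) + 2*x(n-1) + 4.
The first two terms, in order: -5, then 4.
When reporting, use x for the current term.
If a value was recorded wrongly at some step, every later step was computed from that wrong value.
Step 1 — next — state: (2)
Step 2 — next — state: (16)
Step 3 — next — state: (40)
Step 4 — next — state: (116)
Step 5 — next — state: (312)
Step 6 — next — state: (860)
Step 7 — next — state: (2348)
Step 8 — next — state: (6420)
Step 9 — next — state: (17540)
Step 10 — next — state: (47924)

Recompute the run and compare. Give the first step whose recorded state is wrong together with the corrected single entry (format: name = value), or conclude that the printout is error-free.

step 1: x = 2*(4) + (2)*(-5) + (4) = 2 -> matches
step 2: x = 2*(2) + (2)*(4) + (4) = 16 -> confirmed correct
step 3: x = 2*(16) + (2)*(2) + (4) = 40 -> confirmed correct
step 4: x = 2*(40) + (2)*(16) + (4) = 116 -> in agreement
step 5: x = 2*(116) + (2)*(40) + (4) = 316 -> the recorded entry deviates here
The audit stops at step 5: the recorded entry is wrong and should be x = 316.

step 5, x = 316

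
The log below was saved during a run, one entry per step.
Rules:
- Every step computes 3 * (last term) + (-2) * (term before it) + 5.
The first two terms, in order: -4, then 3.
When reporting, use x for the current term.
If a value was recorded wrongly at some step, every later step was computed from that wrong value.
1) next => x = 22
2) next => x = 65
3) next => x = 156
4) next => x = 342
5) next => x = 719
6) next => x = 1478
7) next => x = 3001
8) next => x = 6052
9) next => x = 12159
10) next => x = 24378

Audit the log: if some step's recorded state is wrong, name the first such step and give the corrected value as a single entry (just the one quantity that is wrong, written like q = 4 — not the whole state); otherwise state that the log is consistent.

step 4, x = 343

Recomputing the run from the initial state:
step 1: x = 22
step 2: x = 65
step 3: x = 156
step 4: x = 343
step 5: x = 722
step 6: x = 1485
step 7: x = 3016
step 8: x = 6083
step 9: x = 12222
step 10: x = 24505
The first disagreement with the log is at step 4, where the value should be x = 343.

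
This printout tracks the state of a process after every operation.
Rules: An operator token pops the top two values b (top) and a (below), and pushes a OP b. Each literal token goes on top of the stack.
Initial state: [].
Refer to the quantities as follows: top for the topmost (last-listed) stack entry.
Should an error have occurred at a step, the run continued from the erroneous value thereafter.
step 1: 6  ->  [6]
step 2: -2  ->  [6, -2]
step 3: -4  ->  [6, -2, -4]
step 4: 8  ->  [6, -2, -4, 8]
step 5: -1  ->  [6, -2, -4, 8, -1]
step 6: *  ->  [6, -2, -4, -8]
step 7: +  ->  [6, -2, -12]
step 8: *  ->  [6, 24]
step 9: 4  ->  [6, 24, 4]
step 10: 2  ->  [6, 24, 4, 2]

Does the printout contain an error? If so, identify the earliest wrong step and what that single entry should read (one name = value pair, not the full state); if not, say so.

no error

Step 1: push 6: top = 6 — same as recorded.
Step 2: push -2: top = -2 — no discrepancy.
Step 3: push -4: top = -4 — no discrepancy.
Step 4: push 8: top = 8 — consistent with the printout.
Step 5: push -1: top = -1 — checks out.
Step 6: 8 * -1 = -8 — consistent with the printout.
Step 7: -4 + -8 = -12 — in agreement.
Step 8: -2 * -12 = 24 — no discrepancy.
Step 9: push 4: top = 4 — agrees with the printout.
Step 10: push 2: top = 2 — agrees with the printout.
Each recorded entry agrees with the recomputation.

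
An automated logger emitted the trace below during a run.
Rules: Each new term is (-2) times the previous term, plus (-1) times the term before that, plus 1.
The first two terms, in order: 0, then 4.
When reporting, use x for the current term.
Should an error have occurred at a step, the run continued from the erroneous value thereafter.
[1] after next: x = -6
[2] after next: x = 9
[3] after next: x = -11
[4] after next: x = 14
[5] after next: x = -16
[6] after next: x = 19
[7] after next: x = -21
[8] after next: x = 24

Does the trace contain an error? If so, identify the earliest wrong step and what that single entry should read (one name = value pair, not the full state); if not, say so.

Step 1: x = -2*(4) + (-1)*(0) + (1) = -7 — first mismatch against the trace.
The earliest wrong entry is at step 1: it should read x = -7.

step 1, x = -7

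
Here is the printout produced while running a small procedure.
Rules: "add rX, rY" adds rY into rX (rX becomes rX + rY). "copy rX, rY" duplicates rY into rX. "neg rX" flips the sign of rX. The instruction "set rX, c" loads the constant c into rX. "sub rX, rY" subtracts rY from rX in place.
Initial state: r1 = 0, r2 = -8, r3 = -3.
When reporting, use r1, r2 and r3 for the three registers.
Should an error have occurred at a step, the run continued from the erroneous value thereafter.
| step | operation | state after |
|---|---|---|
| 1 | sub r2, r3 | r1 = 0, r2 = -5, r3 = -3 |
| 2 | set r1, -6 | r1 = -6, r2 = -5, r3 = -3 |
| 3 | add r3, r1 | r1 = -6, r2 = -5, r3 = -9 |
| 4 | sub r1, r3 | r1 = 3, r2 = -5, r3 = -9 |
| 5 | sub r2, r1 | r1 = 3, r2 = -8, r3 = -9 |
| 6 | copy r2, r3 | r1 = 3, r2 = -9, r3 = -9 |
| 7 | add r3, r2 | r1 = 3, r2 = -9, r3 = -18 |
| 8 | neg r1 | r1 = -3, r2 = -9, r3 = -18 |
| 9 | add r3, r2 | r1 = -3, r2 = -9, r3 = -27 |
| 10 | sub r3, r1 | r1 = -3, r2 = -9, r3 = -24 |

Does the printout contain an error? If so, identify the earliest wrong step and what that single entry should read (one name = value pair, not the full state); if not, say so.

step 1: r2 = -8 - -3 = -5 -> checks out
step 2: r1 = -6 -> no discrepancy
step 3: r3 = -3 + -6 = -9 -> consistent with the printout
step 4: r1 = -6 - -9 = 3 -> checks out
step 5: r2 = -5 - 3 = -8 -> in agreement
step 6: r2 = -9 -> matches
step 7: r3 = -9 + -9 = -18 -> matches
step 8: r1 = -(3) = -3 -> matches
step 9: r3 = -18 + -9 = -27 -> agrees with the printout
step 10: r3 = -27 - -3 = -24 -> checks out
Every step is consistent.

no error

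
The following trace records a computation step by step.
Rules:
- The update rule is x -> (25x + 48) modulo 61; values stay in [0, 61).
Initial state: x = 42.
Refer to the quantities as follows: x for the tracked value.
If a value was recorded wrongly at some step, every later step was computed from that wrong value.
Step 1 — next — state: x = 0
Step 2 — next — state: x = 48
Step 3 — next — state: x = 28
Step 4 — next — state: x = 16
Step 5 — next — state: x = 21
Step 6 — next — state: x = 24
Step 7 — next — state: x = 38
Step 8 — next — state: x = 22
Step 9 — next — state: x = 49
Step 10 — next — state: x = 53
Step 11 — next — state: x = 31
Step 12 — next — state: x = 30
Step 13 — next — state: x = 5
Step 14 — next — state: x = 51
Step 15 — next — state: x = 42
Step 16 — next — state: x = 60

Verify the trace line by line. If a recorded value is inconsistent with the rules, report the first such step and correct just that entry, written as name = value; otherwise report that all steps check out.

1. x = (25*42 + 48) mod 61 = 0 (same as recorded)
2. x = (25*0 + 48) mod 61 = 48 (matches)
3. x = (25*48 + 48) mod 61 = 28 (verified)
4. x = (25*28 + 48) mod 61 = 16 (same as recorded)
5. x = (25*16 + 48) mod 61 = 21 (no discrepancy)
6. x = (25*21 + 48) mod 61 = 24 (consistent with the trace)
7. x = (25*24 + 48) mod 61 = 38 (same as recorded)
8. x = (25*38 + 48) mod 61 = 22 (consistent with the trace)
9. x = (25*22 + 48) mod 61 = 49 (in agreement)
10. x = (25*49 + 48) mod 61 = 53 (exactly as logged)
11. x = (25*53 + 48) mod 61 = 31 (in agreement)
12. x = (25*31 + 48) mod 61 = 30 (consistent with the trace)
13. x = (25*30 + 48) mod 61 = 5 (matches)
14. x = (25*5 + 48) mod 61 = 51 (same as recorded)
15. x = (25*51 + 48) mod 61 = 42 (matches)
16. x = (25*42 + 48) mod 61 = 0 (a discrepancy with the trace)
So the first discrepancy is step 16, where the right value is x = 0.

step 16, x = 0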